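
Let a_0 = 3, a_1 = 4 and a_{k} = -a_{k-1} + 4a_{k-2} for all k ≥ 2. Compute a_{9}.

-632

The ordinary generating function has denominator 1 + q - 4q^2.
Iterating the recurrence: a_0,…,a_{9} = 3, 4, 8, 8, 24, 8, 88, -56, 408, -632.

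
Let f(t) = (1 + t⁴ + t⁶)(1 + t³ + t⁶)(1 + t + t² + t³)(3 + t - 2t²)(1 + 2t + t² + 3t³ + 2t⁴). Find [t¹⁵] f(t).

20

(1 + t⁴ + t⁶) has coefficients 1,0,0,0,1,0,1 for degrees 0…6.
(1 + t³ + t⁶) has coefficients 1,0,0,1,0,0,1,0,0,0,0,0,0,0,0,0 for degrees 0…15.
Multiplying by (1 + t + t² + t³) gives running coefficients 1,1,1,2,1,1,2,1,1,1,0,0,0,0,0,0 for degrees 0…15.
Multiplying by (3 + t - 2t²) gives running coefficients 3,4,2,5,3,0,5,3,0,2,-1,-2,0,0,0,0 for degrees 0…15.
Finally multiplying by (1 + 2t + t² + 3t³ + 2t⁴), the product of all factors after the first has coefficients 3,10,13,22,33,25,27,32,17,20,22,4,1,-1,-8,-4 for degrees 0…15.
[t¹⁵] = 1·(-4) + 1·4 + 1·20 = 20.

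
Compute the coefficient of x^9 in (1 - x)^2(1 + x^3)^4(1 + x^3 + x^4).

14

(1 - x)^2 has coefficients 1,-2,1 for degrees 0…2.
(1 + x^3)^4 has coefficients 1,0,0,4,0,0,6,0,0,4 for degrees 0…9.
Finally multiplying by (1 + x^3 + x^4), the product of all factors after the first has coefficients 1,0,0,5,1,0,10,4,0,10 for degrees 0…9.
[x^9] = 1·10 − 2·0 + 1·4 = 14.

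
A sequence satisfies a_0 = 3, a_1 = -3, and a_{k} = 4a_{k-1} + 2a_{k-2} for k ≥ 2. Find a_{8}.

-51792

The ordinary generating function has denominator 1 - 4x - 2x^2.
Iterating the recurrence: a_0,…,a_{8} = 3, -3, -6, -30, -132, -588, -2616, -11640, -51792.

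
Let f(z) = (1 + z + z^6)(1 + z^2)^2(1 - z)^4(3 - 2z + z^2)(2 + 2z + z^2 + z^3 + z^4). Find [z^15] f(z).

-27

(1 + z + z^6) has coefficients 1,1,0,0,0,0,1 for degrees 0…6.
(1 + z^2)^2 has coefficients 1,0,2,0,1,0,0,0,0,0,0,0,0,0,0,0 for degrees 0…15.
Multiplying by (1 - z)^4 gives running coefficients 1,-4,8,-12,14,-12,8,-4,1,0,0,0,0,0,0,0 for degrees 0…15.
Multiplying by (3 - 2z + z^2) gives running coefficients 3,-14,33,-56,74,-76,62,-40,19,-6,1,0,0,0,0,0 for degrees 0…15.
Finally multiplying by (2 + 2z + z^2 + z^3 + z^4), the product of all factors after the first has coefficients 6,-22,41,-57,58,-41,23,-14,18,-28,31,-25,14,-5,1,0 for degrees 0…15.
[z^15] = 1·0 + 1·1 + 1·(-28) = -27.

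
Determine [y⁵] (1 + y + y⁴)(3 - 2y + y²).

(1 + y + y⁴) has coefficients 1,1,0,0,1 for degrees 0…4.
(3 - 2y + y²) has coefficients 3,-2,1,0,0,0 for degrees 0…5.
[y⁵] = 1·0 + 1·0 + 1·(-2) = -2.

-2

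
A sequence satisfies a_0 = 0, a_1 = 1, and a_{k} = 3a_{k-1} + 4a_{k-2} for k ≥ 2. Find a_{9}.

The ordinary generating function has denominator 1 - 3z - 4z^2.
Iterating the recurrence: a_0,…,a_{9} = 0, 1, 3, 13, 51, 205, 819, 3277, 13107, 52429.

52429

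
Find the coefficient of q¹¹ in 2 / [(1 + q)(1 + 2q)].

Partial fractions give a closed form: a_n = (-2)·(-1)^n + (4)·(-2)^n.
At n = 11: a_11 = -8190.

-8190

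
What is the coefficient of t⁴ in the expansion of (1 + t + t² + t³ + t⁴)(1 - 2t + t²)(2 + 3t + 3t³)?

-3

(1 + t + t² + t³ + t⁴) has coefficients 1,1,1,1,1 for degrees 0…4.
(1 - 2t + t²) has coefficients 1,-2,1,0,0 for degrees 0…4.
Finally multiplying by (2 + 3t + 3t³), the product of all factors after the first has coefficients 2,-1,-4,6,-6 for degrees 0…4.
[t⁴] = 1·(-6) + 1·6 + 1·(-4) + 1·(-1) + 1·2 = -3.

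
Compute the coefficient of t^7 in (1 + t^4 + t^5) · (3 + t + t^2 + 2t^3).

(1 + t^4 + t^5) has coefficients 1,0,0,0,1,1 for degrees 0…5.
(3 + t + t^2 + 2t^3) has coefficients 3,1,1,2,0,0,0,0 for degrees 0…7.
[t^7] = 1·0 + 1·2 + 1·1 = 3.

3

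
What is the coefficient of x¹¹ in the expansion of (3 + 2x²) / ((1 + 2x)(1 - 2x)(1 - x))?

4777

The denominator gives the recurrence a_n = a_(n−1) + 4a_(n−2) − 4a_(n−3) for n ≥ 3; the numerator fixes a_0 = 3, a_1 = 3, a_2 = 17.
Iterating: 3, 3, 17, 17, 73, 73, 297, 297, 1193, 1193, 4777, 4777, so a_11 = 4777.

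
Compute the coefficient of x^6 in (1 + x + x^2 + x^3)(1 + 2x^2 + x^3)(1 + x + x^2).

7

(1 + x + x^2 + x^3) has coefficients 1,1,1,1 for degrees 0…3.
(1 + 2x^2 + x^3) has coefficients 1,0,2,1,0,0,0 for degrees 0…6.
Finally multiplying by (1 + x + x^2), the product of all factors after the first has coefficients 1,1,3,3,3,1,0 for degrees 0…6.
[x^6] = 1·0 + 1·1 + 1·3 + 1·3 = 7.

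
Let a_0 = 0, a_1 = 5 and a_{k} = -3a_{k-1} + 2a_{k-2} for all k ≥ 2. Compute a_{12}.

The ordinary generating function has denominator 1 + 3x - 2x^2.
Iterating the recurrence: a_0,…,a_{12} = 0, 5, -15, 55, -195, 695, -2475, 8815, -31395, 111815, -398235, 1418335, -5051475.

-5051475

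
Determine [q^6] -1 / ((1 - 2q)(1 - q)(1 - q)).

-247

The denominator gives the recurrence a_n = 4a_(n−1) − 5a_(n−2) + 2a_(n−3) for n ≥ 3; the numerator fixes a_0 = -1, a_1 = -4, a_2 = -11.
Iterating: -1, -4, -11, -26, -57, -120, -247, so a_6 = -247.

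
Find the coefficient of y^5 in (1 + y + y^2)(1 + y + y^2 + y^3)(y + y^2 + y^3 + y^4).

(1 + y + y^2) has coefficients 1,1,1 for degrees 0…2.
(1 + y + y^2 + y^3) has coefficients 1,1,1,1,0,0 for degrees 0…5.
Finally multiplying by (y + y^2 + y^3 + y^4), the product of all factors after the first has coefficients 0,1,2,3,4,3 for degrees 0…5.
[y^5] = 1·3 + 1·4 + 1·3 = 10.

10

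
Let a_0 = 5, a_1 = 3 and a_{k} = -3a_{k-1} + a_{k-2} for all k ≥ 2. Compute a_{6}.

-535

The ordinary generating function has denominator 1 + 3z - z^2.
Iterating the recurrence: a_0,…,a_{6} = 5, 3, -4, 15, -49, 162, -535.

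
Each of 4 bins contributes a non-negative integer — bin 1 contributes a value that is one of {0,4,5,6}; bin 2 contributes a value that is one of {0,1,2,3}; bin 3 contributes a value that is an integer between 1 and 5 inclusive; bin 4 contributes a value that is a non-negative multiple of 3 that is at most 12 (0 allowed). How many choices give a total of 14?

27

The generating function for the choices is (1 + z^4 + z^5 + z^6)·(1 + z + z^2 + z^3)·(z + z^2 + z^3 + z^4 + z^5)·(1 + z^3 + z^6 + z^9 + z^12); the count is [z^14].
(1 + z^4 + z^5 + z^6) has coefficients 1,0,0,0,1,1,1 for degrees 0…6.
(1 + z + z^2 + z^3) has coefficients 1,1,1,1,0,0,0,0,0,0,0,0,0,0,0 for degrees 0…14.
Multiplying by (z + z^2 + z^3 + z^4 + z^5) gives running coefficients 0,1,2,3,4,4,3,2,1,0,0,0,0,0,0 for degrees 0…14.
Finally multiplying by (1 + z^3 + z^6 + z^9 + z^12), the product of all factors after the first has coefficients 0,1,2,3,5,6,6,7,7,6,7,7,6,7,7 for degrees 0…14.
[z^14] = 1·7 + 1·7 + 1·6 + 1·7 = 27.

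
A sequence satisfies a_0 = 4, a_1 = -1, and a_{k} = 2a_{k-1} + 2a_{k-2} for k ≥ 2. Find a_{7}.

632

The ordinary generating function has denominator 1 - 2t - 2t^2.
Iterating the recurrence: a_0,…,a_{7} = 4, -1, 6, 10, 32, 84, 232, 632.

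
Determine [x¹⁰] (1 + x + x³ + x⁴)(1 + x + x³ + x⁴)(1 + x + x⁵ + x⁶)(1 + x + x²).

19

(1 + x + x³ + x⁴) has coefficients 1,1,0,1,1 for degrees 0…4.
(1 + x + x³ + x⁴) has coefficients 1,1,0,1,1,0,0,0,0,0,0 for degrees 0…10.
Multiplying by (1 + x + x⁵ + x⁶) gives running coefficients 1,2,1,1,2,2,2,1,1,2,1 for degrees 0…10.
Finally multiplying by (1 + x + x²), the product of all factors after the first has coefficients 1,3,4,4,4,5,6,5,4,4,4 for degrees 0…10.
[x¹⁰] = 1·4 + 1·4 + 1·5 + 1·6 = 19.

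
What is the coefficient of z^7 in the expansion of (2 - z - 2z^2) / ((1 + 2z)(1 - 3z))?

The denominator gives the recurrence a_n = a_(n−1) + 6a_(n−2) for n ≥ 3; the numerator fixes a_0 = 2, a_1 = 1, a_2 = 11.
Iterating: 2, 1, 11, 17, 83, 185, 683, 1793, so a_7 = 1793.

1793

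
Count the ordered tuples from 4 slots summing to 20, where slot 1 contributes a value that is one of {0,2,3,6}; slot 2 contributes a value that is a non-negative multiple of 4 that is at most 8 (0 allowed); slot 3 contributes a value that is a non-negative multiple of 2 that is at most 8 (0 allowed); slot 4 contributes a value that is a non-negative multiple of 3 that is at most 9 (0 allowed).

11

The generating function for the choices is (1 + y^2 + y^3 + y^6)·(1 + y^4 + y^8)·(1 + y^2 + y^4 + y^6 + y^8)·(1 + y^3 + y^6 + y^9); the count is [y^20].
(1 + y^2 + y^3 + y^6) has coefficients 1,0,1,1,0,0,1 for degrees 0…6.
(1 + y^4 + y^8) has coefficients 1,0,0,0,1,0,0,0,1,0,0,0,0,0,0,0,0,0,0,0,0 for degrees 0…20.
Multiplying by (1 + y^2 + y^4 + y^6 + y^8) gives running coefficients 1,0,1,0,2,0,2,0,3,0,2,0,2,0,1,0,1,0,0,0,0 for degrees 0…20.
Finally multiplying by (1 + y^3 + y^6 + y^9), the product of all factors after the first has coefficients 1,0,1,1,2,1,3,2,4,3,4,4,4,4,4,4,3,4,2,3,1 for degrees 0…20.
[y^20] = 1·1 + 1·2 + 1·4 + 1·4 = 11.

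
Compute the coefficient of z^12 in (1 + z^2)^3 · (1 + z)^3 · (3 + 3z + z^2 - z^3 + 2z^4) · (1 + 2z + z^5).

93

(1 + z^2)^3 has coefficients 1,0,3,0,3,0,1 for degrees 0…6.
(1 + z)^3 has coefficients 1,3,3,1,0,0,0,0,0,0,0,0,0 for degrees 0…12.
Multiplying by (3 + 3z + z^2 - z^3 + 2z^4) gives running coefficients 3,12,19,14,5,4,5,2,0,0,0,0,0 for degrees 0…12.
Finally multiplying by (1 + 2z + z^5), the product of all factors after the first has coefficients 3,18,43,52,33,17,25,31,18,5,4,5,2 for degrees 0…12.
[z^12] = 1·2 + 3·4 + 3·18 + 1·25 = 93.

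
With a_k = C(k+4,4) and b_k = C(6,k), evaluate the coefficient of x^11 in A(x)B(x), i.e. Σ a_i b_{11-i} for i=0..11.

The convolution is the x^11 coefficient of A(x)B(x).
Σ = 1·0 + 5·0 + 15·0 + 35·0 + 70·0 + 126·1 + 210·6 + 330·15 + 495·20 + 715·15 + 1001·6 + 1365·1 = 34332.

34332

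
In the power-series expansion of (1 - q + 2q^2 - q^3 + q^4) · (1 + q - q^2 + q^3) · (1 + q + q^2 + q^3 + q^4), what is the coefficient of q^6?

2

(1 - q + 2q^2 - q^3 + q^4) has coefficients 1,-1,2,-1,1 for degrees 0…4.
(1 + q - q^2 + q^3) has coefficients 1,1,-1,1,0,0,0 for degrees 0…6.
Finally multiplying by (1 + q + q^2 + q^3 + q^4), the product of all factors after the first has coefficients 1,2,1,2,2,1,0 for degrees 0…6.
[q^6] = 1·0 − 1·1 + 2·2 − 1·2 + 1·1 = 2.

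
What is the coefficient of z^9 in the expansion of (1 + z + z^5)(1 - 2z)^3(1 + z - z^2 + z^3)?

(1 + z + z^5) has coefficients 1,1,0,0,0,1 for degrees 0…5.
(1 - 2z)^3 has coefficients 1,-6,12,-8,0,0,0,0,0,0 for degrees 0…9.
Finally multiplying by (1 + z - z^2 + z^3), the product of all factors after the first has coefficients 1,-5,5,11,-26,20,-8,0,0,0 for degrees 0…9.
[z^9] = 1·0 + 1·0 + 1·(-26) = -26.

-26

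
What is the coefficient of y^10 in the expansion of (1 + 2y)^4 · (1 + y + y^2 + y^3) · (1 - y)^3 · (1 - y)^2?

8

(1 + 2y)^4 has coefficients 1,8,24,32,16 for degrees 0…4.
(1 + y + y^2 + y^3) has coefficients 1,1,1,1,0,0,0,0,0,0,0 for degrees 0…10.
Multiplying by (1 - y)^3 gives running coefficients 1,-2,1,0,-1,2,-1,0,0,0,0 for degrees 0…10.
Finally multiplying by (1 - y)^2, the product of all factors after the first has coefficients 1,-4,6,-4,0,4,-6,4,-1,0,0 for degrees 0…10.
[y^10] = 1·0 + 8·0 + 24·(-1) + 32·4 + 16·(-6) = 8.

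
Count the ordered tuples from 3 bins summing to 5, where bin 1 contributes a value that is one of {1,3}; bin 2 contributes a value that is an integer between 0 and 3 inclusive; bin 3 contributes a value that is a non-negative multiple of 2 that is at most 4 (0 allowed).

The generating function for the choices is (t + t^3)·(1 + t + t^2 + t^3)·(1 + t^2 + t^4); the count is [t^5].
(t + t^3) has coefficients 0,1,0,1 for degrees 0…3.
(1 + t + t^2 + t^3) has coefficients 1,1,1,1,0,0 for degrees 0…5.
Finally multiplying by (1 + t^2 + t^4), the product of all factors after the first has coefficients 1,1,2,2,2,2 for degrees 0…5.
[t^5] = 1·2 + 1·2 = 4.

4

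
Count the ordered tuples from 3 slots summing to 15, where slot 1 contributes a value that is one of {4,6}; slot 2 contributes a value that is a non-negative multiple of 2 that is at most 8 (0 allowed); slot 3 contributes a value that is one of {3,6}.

The generating function for the choices is (x^4 + x^6)·(1 + x^2 + x^4 + x^6 + x^8)·(x^3 + x^6); the count is [x^15].
(x^4 + x^6) has coefficients 0,0,0,0,1,0,1 for degrees 0…6.
(1 + x^2 + x^4 + x^6 + x^8) has coefficients 1,0,1,0,1,0,1,0,1,0,0,0,0,0,0,0 for degrees 0…15.
Finally multiplying by (x^3 + x^6), the product of all factors after the first has coefficients 0,0,0,1,0,1,1,1,1,1,1,1,1,0,1,0 for degrees 0…15.
[x^15] = 1·1 + 1·1 = 2.

2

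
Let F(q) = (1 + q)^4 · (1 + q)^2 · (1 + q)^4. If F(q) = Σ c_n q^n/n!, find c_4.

The EGF product rule gives c_4 = Σ_{k_1+k_2+k_3=4} C(4; k_1,k_2,k_3) · ∏ g_i(k_i), where (1+q)^4 gives the falling factorial (4)_k; (1+q)^2 gives the falling factorial (2)_k; (1+q)^4 gives the falling factorial (4)_k.
g_1(k) for k = 0…4: 1, 4, 12, 24, 24.
g_2(k) for k = 0…4: 1, 2, 2, 0, 0.
g_3(k) for k = 0…4: 1, 4, 12, 24, 24.
First combine the last two factors: h(k) = Σ_j C(k,j)·g_2(j)·g_3(k−j) for k = 0…4: 1, 6, 30, 120, 360.
c_4 = Σ_k C(4,k)·g_1(k)·h(4−k) = 1·1·360 + 4·4·120 + 6·12·30 + 4·24·6 + 1·24·1 = 360 + 1920 + 2160 + 576 + 24 = 5040.

5040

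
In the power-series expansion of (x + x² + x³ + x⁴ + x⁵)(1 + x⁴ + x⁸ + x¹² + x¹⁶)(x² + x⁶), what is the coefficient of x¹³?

(x + x² + x³ + x⁴ + x⁵) has coefficients 0,1,1,1,1,1 for degrees 0…5.
(1 + x⁴ + x⁸ + x¹² + x¹⁶) has coefficients 1,0,0,0,1,0,0,0,1,0,0,0,1,0 for degrees 0…13.
Finally multiplying by (x² + x⁶), the product of all factors after the first has coefficients 0,0,1,0,0,0,2,0,0,0,2,0,0,0 for degrees 0…13.
[x¹³] = 1·0 + 1·0 + 1·2 + 1·0 + 1·0 = 2.

2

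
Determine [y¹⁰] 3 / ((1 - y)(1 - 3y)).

Partial fractions give a closed form: a_n = (-3/2)·1^n + (9/2)·3^n.
At n = 10: a_10 = 265719.

265719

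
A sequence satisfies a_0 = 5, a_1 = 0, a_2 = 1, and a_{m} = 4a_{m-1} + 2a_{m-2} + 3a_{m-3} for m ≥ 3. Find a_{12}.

14987645

The ordinary generating function has denominator 1 - 4x - 2x^2 - 3x^3.
Iterating the recurrence: a_0,…,a_{12} = 5, 0, 1, 19, 78, 353, 1625, 7440, 34069, 156031, 714582, 3272597, 14987645.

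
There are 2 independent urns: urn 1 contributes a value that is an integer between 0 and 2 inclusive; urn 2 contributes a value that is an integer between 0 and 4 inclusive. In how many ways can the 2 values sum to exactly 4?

The generating function for the choices is (1 + x + x²)·(1 + x + x² + x³ + x⁴); the count is [x⁴].
(1 + x + x²) has coefficients 1,1,1 for degrees 0…2.
(1 + x + x² + x³ + x⁴) has coefficients 1,1,1,1,1 for degrees 0…4.
[x⁴] = 1·1 + 1·1 + 1·1 = 3.

3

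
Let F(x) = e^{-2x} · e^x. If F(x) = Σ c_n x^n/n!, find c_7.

The EGF product rule gives c_7 = Σ_{k_1+k_2=7} C(7; k_1,k_2) · ∏ g_i(k_i), where e^{-2x} gives (-2)^k; e^x gives (1)^k.
g_1(k) for k = 0…7: 1, -2, 4, -8, 16, -32, 64, -128.
g_2(k) for k = 0…7: 1, 1, 1, 1, 1, 1, 1, 1.
c_7 = Σ_k C(7,k)·g_1(k)·g_2(7−k) = 1·1·1 + 7·(-2)·1 + 21·4·1 + 35·(-8)·1 + 35·16·1 + 21·(-32)·1 + 7·64·1 + 1·(-128)·1 = 1 − 14 + 84 − 280 + 560 − 672 + 448 − 128 = -1.

-1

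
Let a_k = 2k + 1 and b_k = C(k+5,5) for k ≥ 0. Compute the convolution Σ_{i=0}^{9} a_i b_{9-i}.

17875

The convolution is the x^9 coefficient of A(x)B(x).
Σ = 1·2002 + 3·1287 + 5·792 + 7·462 + 9·252 + 11·126 + 13·56 + 15·21 + 17·6 + 19·1 = 17875.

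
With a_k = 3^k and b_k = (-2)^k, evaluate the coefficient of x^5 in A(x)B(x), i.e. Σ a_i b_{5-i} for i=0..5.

133

The convolution is the x^5 coefficient of A(x)B(x).
Σ = 1·(-32) + 3·16 + 9·(-8) + 27·4 + 81·(-2) + 243·1 = 133.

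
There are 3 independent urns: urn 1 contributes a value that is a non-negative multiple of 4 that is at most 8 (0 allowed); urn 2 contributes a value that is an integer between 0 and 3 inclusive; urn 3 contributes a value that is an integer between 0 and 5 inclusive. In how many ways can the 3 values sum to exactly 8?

The generating function for the choices is (1 + y^4 + y^8)·(1 + y + y^2 + y^3)·(1 + y + y^2 + y^3 + y^4 + y^5); the count is [y^8].
(1 + y^4 + y^8) has coefficients 1,0,0,0,1,0,0,0,1 for degrees 0…8.
(1 + y + y^2 + y^3) has coefficients 1,1,1,1,0,0,0,0,0 for degrees 0…8.
Finally multiplying by (1 + y + y^2 + y^3 + y^4 + y^5), the product of all factors after the first has coefficients 1,2,3,4,4,4,3,2,1 for degrees 0…8.
[y^8] = 1·1 + 1·4 + 1·1 = 6.

6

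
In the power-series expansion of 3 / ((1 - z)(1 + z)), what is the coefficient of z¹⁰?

3

The denominator gives the recurrence a_n = a_(n−2) for n ≥ 2; the numerator fixes a_0 = 3, a_1 = 0.
Iterating: 3, 0, 3, 0, 3, 0, 3, 0, 3, 0, 3, so a_10 = 3.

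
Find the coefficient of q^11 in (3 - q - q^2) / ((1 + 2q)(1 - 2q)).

-1024

The denominator gives the recurrence a_n = 4a_(n−2) for n ≥ 3; the numerator fixes a_0 = 3, a_1 = -1, a_2 = 11.
Iterating: 3, -1, 11, -4, 44, -16, 176, -64, 704, -256, 2816, -1024, so a_11 = -1024.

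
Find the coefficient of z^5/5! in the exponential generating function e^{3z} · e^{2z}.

3125

The EGF product rule gives c_5 = Σ_{k_1+k_2=5} C(5; k_1,k_2) · ∏ g_i(k_i), where e^{3z} gives (3)^k; e^{2z} gives (2)^k.
g_1(k) for k = 0…5: 1, 3, 9, 27, 81, 243.
g_2(k) for k = 0…5: 1, 2, 4, 8, 16, 32.
c_5 = Σ_k C(5,k)·g_1(k)·g_2(5−k) = 1·1·32 + 5·3·16 + 10·9·8 + 10·27·4 + 5·81·2 + 1·243·1 = 32 + 240 + 720 + 1080 + 810 + 243 = 3125.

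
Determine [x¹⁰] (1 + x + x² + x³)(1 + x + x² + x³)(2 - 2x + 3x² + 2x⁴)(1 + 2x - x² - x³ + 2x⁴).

15

(1 + x + x² + x³) has coefficients 1,1,1,1 for degrees 0…3.
(1 + x + x² + x³) has coefficients 1,1,1,1,0,0,0,0,0,0,0 for degrees 0…10.
Multiplying by (2 - 2x + 3x² + 2x⁴) gives running coefficients 2,0,3,3,3,5,2,2,0,0,0 for degrees 0…10.
Finally multiplying by (1 + 2x - x² - x³ + 2x⁴), the product of all factors after the first has coefficients 2,4,1,7,10,5,12,4,3,6,2 for degrees 0…10.
[x¹⁰] = 1·2 + 1·6 + 1·3 + 1·4 = 15.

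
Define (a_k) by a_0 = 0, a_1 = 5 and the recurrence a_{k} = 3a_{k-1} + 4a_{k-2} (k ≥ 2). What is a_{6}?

The ordinary generating function has denominator 1 - 3z - 4z^2.
Iterating the recurrence: a_0,…,a_{6} = 0, 5, 15, 65, 255, 1025, 4095.

4095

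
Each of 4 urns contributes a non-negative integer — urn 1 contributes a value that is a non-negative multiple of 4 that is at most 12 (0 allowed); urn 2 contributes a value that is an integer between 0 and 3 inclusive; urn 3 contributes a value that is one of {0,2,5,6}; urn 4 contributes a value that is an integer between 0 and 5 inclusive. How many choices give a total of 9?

The generating function for the choices is (1 + q^4 + q^8 + q^12)·(1 + q + q^2 + q^3)·(1 + q^2 + q^5 + q^6)·(1 + q + q^2 + q^3 + q^4 + q^5); the count is [q^9].
(1 + q^4 + q^8 + q^12) has coefficients 1,0,0,0,1,0,0,0,1,0 for degrees 0…9.
(1 + q + q^2 + q^3) has coefficients 1,1,1,1,0,0,0,0,0,0 for degrees 0…9.
Multiplying by (1 + q^2 + q^5 + q^6) gives running coefficients 1,1,2,2,1,2,2,2,2,1 for degrees 0…9.
Finally multiplying by (1 + q + q^2 + q^3 + q^4 + q^5), the product of all factors after the first has coefficients 1,2,4,6,7,9,10,11,11,10 for degrees 0…9.
[q^9] = 1·10 + 1·9 + 1·2 = 21.

21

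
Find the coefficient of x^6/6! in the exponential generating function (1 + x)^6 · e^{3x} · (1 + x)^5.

3084777

The EGF product rule gives c_6 = Σ_{k_1+k_2+k_3=6} C(6; k_1,k_2,k_3) · ∏ g_i(k_i), where (1+x)^6 gives the falling factorial (6)_k; e^{3x} gives (3)^k; (1+x)^5 gives the falling factorial (5)_k.
g_1(k) for k = 0…6: 1, 6, 30, 120, 360, 720, 720.
g_2(k) for k = 0…6: 1, 3, 9, 27, 81, 243, 729.
g_3(k) for k = 0…6: 1, 5, 20, 60, 120, 120, 0.
First combine the last two factors: h(k) = Σ_j C(k,j)·g_2(j)·g_3(k−j) for k = 0…6: 1, 8, 59, 402, 2541, 14988, 83079.
c_6 = Σ_k C(6,k)·g_1(k)·h(6−k) = 1·1·83079 + 6·6·14988 + 15·30·2541 + 20·120·402 + 15·360·59 + 6·720·8 + 1·720·1 = 83079 + 539568 + 1143450 + 964800 + 318600 + 34560 + 720 = 3084777.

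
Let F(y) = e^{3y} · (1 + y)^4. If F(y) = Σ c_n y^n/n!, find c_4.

1473

The EGF product rule gives c_4 = Σ_{k_1+k_2=4} C(4; k_1,k_2) · ∏ g_i(k_i), where e^{3y} gives (3)^k; (1+y)^4 gives the falling factorial (4)_k.
g_1(k) for k = 0…4: 1, 3, 9, 27, 81.
g_2(k) for k = 0…4: 1, 4, 12, 24, 24.
c_4 = Σ_k C(4,k)·g_1(k)·g_2(4−k) = 1·1·24 + 4·3·24 + 6·9·12 + 4·27·4 + 1·81·1 = 24 + 288 + 648 + 432 + 81 = 1473.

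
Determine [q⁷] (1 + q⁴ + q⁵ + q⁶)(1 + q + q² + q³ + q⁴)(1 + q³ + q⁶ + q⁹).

(1 + q⁴ + q⁵ + q⁶) has coefficients 1,0,0,0,1,1,1 for degrees 0…6.
(1 + q + q² + q³ + q⁴) has coefficients 1,1,1,1,1,0,0,0 for degrees 0…7.
Finally multiplying by (1 + q³ + q⁶ + q⁹), the product of all factors after the first has coefficients 1,1,1,2,2,1,2,2 for degrees 0…7.
[q⁷] = 1·2 + 1·2 + 1·1 + 1·1 = 6.

6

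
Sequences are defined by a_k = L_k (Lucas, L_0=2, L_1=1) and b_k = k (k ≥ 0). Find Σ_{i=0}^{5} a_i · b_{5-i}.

38

The convolution is the x^5 coefficient of A(x)B(x).
Σ = 2·5 + 1·4 + 3·3 + 4·2 + 7·1 + 11·0 = 38.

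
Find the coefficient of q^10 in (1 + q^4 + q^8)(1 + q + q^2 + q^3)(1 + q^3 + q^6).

(1 + q^4 + q^8) has coefficients 1,0,0,0,1,0,0,0,1 for degrees 0…8.
(1 + q + q^2 + q^3) has coefficients 1,1,1,1,0,0,0,0,0,0,0 for degrees 0…10.
Finally multiplying by (1 + q^3 + q^6), the product of all factors after the first has coefficients 1,1,1,2,1,1,2,1,1,1,0 for degrees 0…10.
[q^10] = 1·0 + 1·2 + 1·1 = 3.

3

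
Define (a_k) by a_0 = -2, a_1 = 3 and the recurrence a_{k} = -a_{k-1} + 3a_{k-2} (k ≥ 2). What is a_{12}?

The ordinary generating function has denominator 1 + q - 3q^2.
Iterating the recurrence: a_0,…,a_{12} = -2, 3, -9, 18, -45, 99, -234, 531, -1233, 2826, -6525, 15003, -34578.

-34578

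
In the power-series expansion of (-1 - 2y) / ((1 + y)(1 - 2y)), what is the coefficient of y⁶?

-85

Partial fractions give a closed form: a_n = (1/3)·(-1)^n + (-4/3)·2^n.
At n = 6: a_6 = -85.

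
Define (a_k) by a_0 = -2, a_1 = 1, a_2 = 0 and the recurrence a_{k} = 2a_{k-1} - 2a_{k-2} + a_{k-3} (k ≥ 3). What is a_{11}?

The ordinary generating function has denominator 1 - 2x + 2x^2 - x^3.
Iterating the recurrence: a_0,…,a_{11} = -2, 1, 0, -4, -7, -6, -2, 1, 0, -4, -7, -6.

-6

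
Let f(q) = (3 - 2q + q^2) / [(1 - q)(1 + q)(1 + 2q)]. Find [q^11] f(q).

-11602

Partial fractions give a closed form: a_n = (1/3)·1^n + (-3)·(-1)^n + (17/3)·(-2)^n.
At n = 11: a_11 = -11602.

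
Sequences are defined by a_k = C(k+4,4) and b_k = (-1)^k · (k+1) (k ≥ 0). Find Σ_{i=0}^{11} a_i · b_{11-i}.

448

Write out a_i and b_{11-i} for i = 0,…,11 and sum the products.
Σ = 1·(-12) + 5·11 + 15·(-10) + 35·9 + 70·(-8) + 126·7 + 210·(-6) + 330·5 + 495·(-4) + 715·3 + 1001·(-2) + 1365·1 = 448.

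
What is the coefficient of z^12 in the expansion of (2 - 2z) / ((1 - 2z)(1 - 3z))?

The denominator gives the recurrence a_n = 5a_(n−1) − 6a_(n−2) for n ≥ 2; the numerator fixes a_0 = 2, a_1 = 8.
Iterating: 2, 8, 28, 92, 292, 908, 2788, 8492, 25732, 77708, 234148, 704492, 2117572, so a_12 = 2117572.

2117572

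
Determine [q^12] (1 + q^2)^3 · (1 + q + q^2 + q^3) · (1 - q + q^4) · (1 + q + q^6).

(1 + q^2)^3 has coefficients 1,0,3,0,3,0,1 for degrees 0…6.
(1 + q + q^2 + q^3) has coefficients 1,1,1,1,0,0,0,0,0,0,0,0,0 for degrees 0…12.
Multiplying by (1 - q + q^4) gives running coefficients 1,0,0,0,0,1,1,1,0,0,0,0,0 for degrees 0…12.
Finally multiplying by (1 + q + q^6), the product of all factors after the first has coefficients 1,1,0,0,0,1,3,2,1,0,0,1,1 for degrees 0…12.
[q^12] = 1·1 + 3·0 + 3·1 + 1·3 = 7.

7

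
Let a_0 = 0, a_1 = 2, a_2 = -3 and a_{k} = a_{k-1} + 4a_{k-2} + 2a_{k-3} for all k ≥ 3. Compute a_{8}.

105

The ordinary generating function has denominator 1 - q - 4q^2 - 2q^3.
Iterating the recurrence: a_0,…,a_{8} = 0, 2, -3, 5, -3, 11, 9, 47, 105.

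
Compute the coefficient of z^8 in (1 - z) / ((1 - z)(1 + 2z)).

The denominator gives the recurrence a_n = −a_(n−1) + 2a_(n−2) for n ≥ 2; the numerator fixes a_0 = 1, a_1 = -2.
Iterating: 1, -2, 4, -8, 16, -32, 64, -128, 256, so a_8 = 256.

256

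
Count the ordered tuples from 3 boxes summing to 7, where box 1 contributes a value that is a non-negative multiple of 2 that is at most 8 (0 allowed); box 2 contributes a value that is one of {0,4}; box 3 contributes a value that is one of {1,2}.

2

The generating function for the choices is (1 + y² + y⁴ + y⁶ + y⁸)·(1 + y⁴)·(y + y²); the count is [y⁷].
(1 + y² + y⁴ + y⁶ + y⁸) has coefficients 1,0,1,0,1,0,1,0 for degrees 0…7.
(1 + y⁴) has coefficients 1,0,0,0,1,0,0,0 for degrees 0…7.
Finally multiplying by (y + y²), the product of all factors after the first has coefficients 0,1,1,0,0,1,1,0 for degrees 0…7.
[y⁷] = 1·0 + 1·1 + 1·0 + 1·1 = 2.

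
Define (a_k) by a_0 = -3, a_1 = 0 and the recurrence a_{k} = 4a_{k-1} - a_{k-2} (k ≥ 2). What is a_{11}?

453948

The ordinary generating function has denominator 1 - 4y + y^2.
Iterating the recurrence: a_0,…,a_{11} = -3, 0, 3, 12, 45, 168, 627, 2340, 8733, 32592, 121635, 453948.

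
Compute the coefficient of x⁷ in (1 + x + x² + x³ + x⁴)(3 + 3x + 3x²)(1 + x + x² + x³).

18

(1 + x + x² + x³ + x⁴) has coefficients 1,1,1,1,1 for degrees 0…4.
(3 + 3x + 3x²) has coefficients 3,3,3,0,0,0,0,0 for degrees 0…7.
Finally multiplying by (1 + x + x² + x³), the product of all factors after the first has coefficients 3,6,9,9,6,3,0,0 for degrees 0…7.
[x⁷] = 1·0 + 1·0 + 1·3 + 1·6 + 1·9 = 18.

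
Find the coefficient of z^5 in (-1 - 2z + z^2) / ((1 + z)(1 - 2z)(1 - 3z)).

-776

Partial fractions give a closed form: a_n = (1/6)·(-1)^n + (7/3)·2^n + (-7/2)·3^n.
At n = 5: a_5 = -776.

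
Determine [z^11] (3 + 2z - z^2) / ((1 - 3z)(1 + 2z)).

376480

The denominator gives the recurrence a_n = a_(n−1) + 6a_(n−2) for n ≥ 3; the numerator fixes a_0 = 3, a_1 = 5, a_2 = 22.
Iterating: 3, 5, 22, 52, 184, 496, 1600, 4576, 14176, 41632, 126688, 376480, so a_11 = 376480.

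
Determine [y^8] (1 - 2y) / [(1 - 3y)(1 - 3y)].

The denominator gives the recurrence a_n = 6a_(n−1) − 9a_(n−2) for n ≥ 2; the numerator fixes a_0 = 1, a_1 = 4.
Iterating: 1, 4, 15, 54, 189, 648, 2187, 7290, 24057, so a_8 = 24057.

24057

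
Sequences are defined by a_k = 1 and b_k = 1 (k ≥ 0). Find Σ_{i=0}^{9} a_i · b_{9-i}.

10

The convolution is the x^9 coefficient of A(x)B(x).
Σ = 1·1 + 1·1 + 1·1 + 1·1 + 1·1 + 1·1 + 1·1 + 1·1 + 1·1 + 1·1 = 10.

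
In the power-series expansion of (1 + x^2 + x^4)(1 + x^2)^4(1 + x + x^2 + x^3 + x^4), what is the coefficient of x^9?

25

(1 + x^2 + x^4) has coefficients 1,0,1,0,1 for degrees 0…4.
(1 + x^2)^4 has coefficients 1,0,4,0,6,0,4,0,1,0 for degrees 0…9.
Finally multiplying by (1 + x + x^2 + x^3 + x^4), the product of all factors after the first has coefficients 1,1,5,5,11,10,14,10,11,5 for degrees 0…9.
[x^9] = 1·5 + 1·10 + 1·10 = 25.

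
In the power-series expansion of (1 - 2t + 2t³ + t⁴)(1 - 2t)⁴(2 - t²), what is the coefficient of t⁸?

(1 - 2t + 2t³ + t⁴) has coefficients 1,-2,0,2,1 for degrees 0…4.
(1 - 2t)⁴ has coefficients 1,-8,24,-32,16,0,0,0,0 for degrees 0…8.
Finally multiplying by (2 - t²), the product of all factors after the first has coefficients 2,-16,47,-56,8,32,-16,0,0 for degrees 0…8.
[t⁸] = 1·0 − 2·0 + 2·32 + 1·8 = 72.

72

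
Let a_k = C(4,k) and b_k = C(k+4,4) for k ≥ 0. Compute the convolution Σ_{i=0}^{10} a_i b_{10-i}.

8361

Write out a_i and b_{10-i} for i = 0,…,10 and sum the products.
Σ = 1·1001 + 4·715 + 6·495 + 4·330 + 1·210 + 0·126 + 0·70 + 0·35 + 0·15 + 0·5 + 0·1 = 8361.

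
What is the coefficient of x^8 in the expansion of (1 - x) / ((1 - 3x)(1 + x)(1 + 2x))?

Partial fractions give a closed form: a_n = (3/10)·3^n + (-1/2)·(-1)^n + (6/5)·(-2)^n.
At n = 8: a_8 = 2275.

2275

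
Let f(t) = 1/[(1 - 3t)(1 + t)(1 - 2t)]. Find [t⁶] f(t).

Partial fractions give a closed form: a_n = (9/4)·3^n + (1/12)·(-1)^n + (-4/3)·2^n.
At n = 6: a_6 = 1555.

1555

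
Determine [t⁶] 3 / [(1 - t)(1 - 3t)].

3279

Partial fractions give a closed form: a_n = (-3/2)·1^n + (9/2)·3^n.
At n = 6: a_6 = 3279.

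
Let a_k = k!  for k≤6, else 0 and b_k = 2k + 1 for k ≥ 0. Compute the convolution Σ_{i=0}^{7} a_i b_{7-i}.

3032

Write out a_i and b_{7-i} for i = 0,…,7 and sum the products.
Σ = 1·15 + 1·13 + 2·11 + 6·9 + 24·7 + 120·5 + 720·3 + 0·1 = 3032.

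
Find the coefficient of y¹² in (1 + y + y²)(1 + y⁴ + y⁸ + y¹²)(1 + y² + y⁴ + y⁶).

4

(1 + y + y²) has coefficients 1,1,1 for degrees 0…2.
(1 + y⁴ + y⁸ + y¹²) has coefficients 1,0,0,0,1,0,0,0,1,0,0,0,1 for degrees 0…12.
Finally multiplying by (1 + y² + y⁴ + y⁶), the product of all factors after the first has coefficients 1,0,1,0,2,0,2,0,2,0,2,0,2 for degrees 0…12.
[y¹²] = 1·2 + 1·0 + 1·2 = 4.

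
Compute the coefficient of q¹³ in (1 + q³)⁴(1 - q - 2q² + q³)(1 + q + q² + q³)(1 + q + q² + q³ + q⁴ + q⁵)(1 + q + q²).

-135

(1 + q³)⁴ has coefficients 1,0,0,4,0,0,6,0,0,4,0,0,1 for degrees 0…12.
(1 - q - 2q² + q³) has coefficients 1,-1,-2,1,0,0,0,0,0,0,0,0,0,0 for degrees 0…13.
Multiplying by (1 + q + q² + q³) gives running coefficients 1,0,-2,-1,-2,-1,1,0,0,0,0,0,0,0 for degrees 0…13.
Multiplying by (1 + q + q² + q³ + q⁴ + q⁵) gives running coefficients 1,1,-1,-2,-4,-5,-5,-5,-3,-2,0,1,0,0 for degrees 0…13.
Finally multiplying by (1 + q + q²), the product of all factors after the first has coefficients 1,2,1,-2,-7,-11,-14,-15,-13,-10,-5,-1,1,1 for degrees 0…13.
[q¹³] = 1·1 + 4·(-5) + 6·(-15) + 4·(-7) + 1·2 = -135.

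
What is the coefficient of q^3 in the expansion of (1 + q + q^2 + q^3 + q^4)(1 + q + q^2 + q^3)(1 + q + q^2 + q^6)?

9

(1 + q + q^2 + q^3 + q^4) has coefficients 1,1,1,1 for degrees 0…3.
(1 + q + q^2 + q^3) has coefficients 1,1,1,1 for degrees 0…3.
Finally multiplying by (1 + q + q^2 + q^6), the product of all factors after the first has coefficients 1,2,3,3 for degrees 0…3.
[q^3] = 1·3 + 1·3 + 1·2 + 1·1 = 9.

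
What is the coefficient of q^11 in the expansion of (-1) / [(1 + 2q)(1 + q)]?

Partial fractions give a closed form: a_n = (-2)·(-2)^n + (1)·(-1)^n.
At n = 11: a_11 = 4095.

4095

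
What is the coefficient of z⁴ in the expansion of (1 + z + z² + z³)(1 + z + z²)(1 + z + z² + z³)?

(1 + z + z² + z³) has coefficients 1,1,1,1 for degrees 0…3.
(1 + z + z²) has coefficients 1,1,1,0,0 for degrees 0…4.
Finally multiplying by (1 + z + z² + z³), the product of all factors after the first has coefficients 1,2,3,3,2 for degrees 0…4.
[z⁴] = 1·2 + 1·3 + 1·3 + 1·2 = 10.

10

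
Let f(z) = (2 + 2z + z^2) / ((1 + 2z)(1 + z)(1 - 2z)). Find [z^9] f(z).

Partial fractions give a closed form: a_n = (5/4)·(-2)^n + (-1/3)·(-1)^n + (13/12)·2^n.
At n = 9: a_9 = -85.

-85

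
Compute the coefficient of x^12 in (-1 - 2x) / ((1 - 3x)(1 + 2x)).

Partial fractions give a closed form: a_n = (-1)·3^n.
At n = 12: a_12 = -531441.

-531441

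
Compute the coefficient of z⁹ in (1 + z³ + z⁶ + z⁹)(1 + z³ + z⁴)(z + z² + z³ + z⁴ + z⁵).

4

(1 + z³ + z⁶ + z⁹) has coefficients 1,0,0,1,0,0,1,0,0,1 for degrees 0…9.
(1 + z³ + z⁴) has coefficients 1,0,0,1,1,0,0,0,0,0 for degrees 0…9.
Finally multiplying by (z + z² + z³ + z⁴ + z⁵), the product of all factors after the first has coefficients 0,1,1,1,2,3,2,2,2,1 for degrees 0…9.
[z⁹] = 1·1 + 1·2 + 1·1 + 1·0 = 4.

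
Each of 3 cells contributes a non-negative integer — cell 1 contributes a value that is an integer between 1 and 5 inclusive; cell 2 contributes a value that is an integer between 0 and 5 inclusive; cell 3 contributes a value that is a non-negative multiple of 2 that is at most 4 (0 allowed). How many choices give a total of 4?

The generating function for the choices is (y + y^2 + y^3 + y^4 + y^5)·(1 + y + y^2 + y^3 + y^4 + y^5)·(1 + y^2 + y^4); the count is [y^4].
(y + y^2 + y^3 + y^4 + y^5) has coefficients 0,1,1,1,1 for degrees 0…4.
(1 + y + y^2 + y^3 + y^4 + y^5) has coefficients 1,1,1,1,1 for degrees 0…4.
Finally multiplying by (1 + y^2 + y^4), the product of all factors after the first has coefficients 1,1,2,2,3 for degrees 0…4.
[y^4] = 1·2 + 1·2 + 1·1 + 1·1 = 6.

6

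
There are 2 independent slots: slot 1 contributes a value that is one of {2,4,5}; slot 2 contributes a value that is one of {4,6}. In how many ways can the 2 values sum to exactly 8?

The generating function for the choices is (y^2 + y^4 + y^5)·(y^4 + y^6); the count is [y^8].
(y^2 + y^4 + y^5) has coefficients 0,0,1,0,1,1 for degrees 0…5.
(y^4 + y^6) has coefficients 0,0,0,0,1,0,1,0,0 for degrees 0…8.
[y^8] = 1·1 + 1·1 + 1·0 = 2.

2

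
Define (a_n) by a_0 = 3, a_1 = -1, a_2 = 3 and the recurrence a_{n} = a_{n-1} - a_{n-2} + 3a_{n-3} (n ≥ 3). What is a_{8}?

27

The ordinary generating function has denominator 1 - x + x^2 - 3x^3.
Iterating the recurrence: a_0,…,a_{8} = 3, -1, 3, 13, 7, 3, 35, 53, 27.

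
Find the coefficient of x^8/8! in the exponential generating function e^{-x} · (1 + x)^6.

-887

The EGF product rule gives c_8 = Σ_{k_1+k_2=8} C(8; k_1,k_2) · ∏ g_i(k_i), where e^{-x} gives (-1)^k; (1+x)^6 gives the falling factorial (6)_k.
g_1(k) for k = 0…8: 1, -1, 1, -1, 1, -1, 1, -1, 1.
g_2(k) for k = 0…8: 1, 6, 30, 120, 360, 720, 720, 0, 0.
c_8 = Σ_k C(8,k)·g_1(k)·g_2(8−k) = 28·1·720 + 56·(-1)·720 + 70·1·360 + 56·(-1)·120 + 28·1·30 + 8·(-1)·6 + 1·1·1 = 20160 − 40320 + 25200 − 6720 + 840 − 48 + 1 = -887.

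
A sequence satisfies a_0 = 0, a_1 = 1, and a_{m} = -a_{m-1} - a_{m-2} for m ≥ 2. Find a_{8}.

The ordinary generating function has denominator 1 + t + t^2.
Iterating the recurrence: a_0,…,a_{8} = 0, 1, -1, 0, 1, -1, 0, 1, -1.

-1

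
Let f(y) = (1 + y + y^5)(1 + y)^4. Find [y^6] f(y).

(1 + y + y^5) has coefficients 1,1,0,0,0,1 for degrees 0…5.
(1 + y)^4 has coefficients 1,4,6,4,1,0,0 for degrees 0…6.
[y^6] = 1·0 + 1·0 + 1·4 = 4.

4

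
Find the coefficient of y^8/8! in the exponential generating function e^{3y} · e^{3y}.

The EGF product rule gives c_8 = Σ_{k_1+k_2=8} C(8; k_1,k_2) · ∏ g_i(k_i), where e^{3y} gives (3)^k; e^{3y} gives (3)^k.
g_1(k) for k = 0…8: 1, 3, 9, 27, 81, 243, 729, 2187, 6561.
g_2(k) for k = 0…8: 1, 3, 9, 27, 81, 243, 729, 2187, 6561.
c_8 = Σ_k C(8,k)·g_1(k)·g_2(8−k) = 1·1·6561 + 8·3·2187 + 28·9·729 + 56·27·243 + 70·81·81 + 56·243·27 + 28·729·9 + 8·2187·3 + 1·6561·1 = 6561 + 52488 + 183708 + 367416 + 459270 + 367416 + 183708 + 52488 + 6561 = 1679616.

1679616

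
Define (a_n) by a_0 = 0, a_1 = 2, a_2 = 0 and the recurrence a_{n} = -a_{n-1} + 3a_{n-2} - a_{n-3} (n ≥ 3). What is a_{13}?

The ordinary generating function has denominator 1 + q - 3q^2 + q^3.
Iterating the recurrence: a_0,…,a_{13} = 0, 2, 0, 6, -8, 26, -56, 142, -336, 818, -1968, 4758, -11480, 27722.

27722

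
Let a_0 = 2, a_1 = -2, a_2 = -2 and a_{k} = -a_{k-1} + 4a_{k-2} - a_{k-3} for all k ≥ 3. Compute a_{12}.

20952

The ordinary generating function has denominator 1 + t - 4t^2 + t^3.
Iterating the recurrence: a_0,…,a_{12} = 2, -2, -2, -8, 2, -32, 48, -178, 402, -1162, 2948, -7998, 20952.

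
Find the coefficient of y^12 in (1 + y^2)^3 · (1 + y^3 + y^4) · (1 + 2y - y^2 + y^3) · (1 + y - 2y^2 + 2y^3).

(1 + y^2)^3 has coefficients 1,0,3,0,3,0,1 for degrees 0…6.
(1 + y^3 + y^4) has coefficients 1,0,0,1,1,0,0,0,0,0,0,0,0 for degrees 0…12.
Multiplying by (1 + 2y - y^2 + y^3) gives running coefficients 1,2,-1,2,3,1,0,1,0,0,0,0,0 for degrees 0…12.
Finally multiplying by (1 + y - 2y^2 + 2y^3), the product of all factors after the first has coefficients 1,3,-1,-1,11,-2,-1,5,3,-2,2,0,0 for degrees 0…12.
[y^12] = 1·0 + 3·2 + 3·3 + 1·(-1) = 14.

14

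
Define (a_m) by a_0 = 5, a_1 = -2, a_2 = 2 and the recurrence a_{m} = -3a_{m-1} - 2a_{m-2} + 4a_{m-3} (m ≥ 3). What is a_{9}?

The ordinary generating function has denominator 1 + 3y + 2y^2 - 4y^3.
Iterating the recurrence: a_0,…,a_{9} = 5, -2, 2, 18, -66, 170, -306, 314, 350, -2902.

-2902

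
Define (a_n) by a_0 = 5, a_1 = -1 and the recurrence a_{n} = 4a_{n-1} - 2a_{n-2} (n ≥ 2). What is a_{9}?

-87568

The ordinary generating function has denominator 1 - 4t + 2t^2.
Iterating the recurrence: a_0,…,a_{9} = 5, -1, -14, -54, -188, -644, -2200, -7512, -25648, -87568.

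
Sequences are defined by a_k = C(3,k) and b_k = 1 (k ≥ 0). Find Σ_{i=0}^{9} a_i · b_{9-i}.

8

The convolution is the t^9 coefficient of A(t)B(t).
Σ = 1·1 + 3·1 + 3·1 + 1·1 + 0·1 + 0·1 + 0·1 + 0·1 + 0·1 + 0·1 = 8.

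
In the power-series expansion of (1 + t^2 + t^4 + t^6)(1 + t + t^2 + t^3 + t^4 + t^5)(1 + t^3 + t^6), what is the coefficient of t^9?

7

(1 + t^2 + t^4 + t^6) has coefficients 1,0,1,0,1,0,1 for degrees 0…6.
(1 + t + t^2 + t^3 + t^4 + t^5) has coefficients 1,1,1,1,1,1,0,0,0,0 for degrees 0…9.
Finally multiplying by (1 + t^3 + t^6), the product of all factors after the first has coefficients 1,1,1,2,2,2,2,2,2,1 for degrees 0…9.
[t^9] = 1·1 + 1·2 + 1·2 + 1·2 = 7.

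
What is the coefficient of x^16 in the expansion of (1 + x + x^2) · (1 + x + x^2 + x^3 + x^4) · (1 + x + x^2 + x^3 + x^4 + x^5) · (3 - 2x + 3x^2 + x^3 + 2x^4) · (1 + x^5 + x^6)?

112

(1 + x + x^2) has coefficients 1,1,1 for degrees 0…2.
(1 + x + x^2 + x^3 + x^4) has coefficients 1,1,1,1,1,0,0,0,0,0,0,0,0,0,0,0,0 for degrees 0…16.
Multiplying by (1 + x + x^2 + x^3 + x^4 + x^5) gives running coefficients 1,2,3,4,5,5,4,3,2,1,0,0,0,0,0,0,0 for degrees 0…16.
Multiplying by (3 - 2x + 3x^2 + x^3 + 2x^4) gives running coefficients 3,4,8,13,20,24,27,29,27,22,15,11,5,2,0,0,0 for degrees 0…16.
Finally multiplying by (1 + x^5 + x^6), the product of all factors after the first has coefficients 3,4,8,13,20,27,34,41,48,55,59,62,61,58,49,37,26 for degrees 0…16.
[x^16] = 1·26 + 1·37 + 1·49 = 112.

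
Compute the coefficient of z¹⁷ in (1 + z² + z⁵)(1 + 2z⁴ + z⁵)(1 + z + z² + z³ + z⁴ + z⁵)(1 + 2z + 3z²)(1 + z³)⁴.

577

(1 + z² + z⁵) has coefficients 1,0,1,0,0,1 for degrees 0…5.
(1 + 2z⁴ + z⁵) has coefficients 1,0,0,0,2,1,0,0,0,0,0,0,0,0,0,0,0,0 for degrees 0…17.
Multiplying by (1 + z + z² + z³ + z⁴ + z⁵) gives running coefficients 1,1,1,1,3,4,3,3,3,3,1,0,0,0,0,0,0,0 for degrees 0…17.
Multiplying by (1 + 2z + 3z²) gives running coefficients 1,3,6,6,8,13,20,21,18,18,16,11,3,0,0,0,0,0 for degrees 0…17.
Finally multiplying by (1 + z³)⁴, the product of all factors after the first has coefficients 1,3,6,10,20,37,50,71,106,138,160,185,220,225,210,206,188,151 for degrees 0…17.
[z¹⁷] = 1·151 + 1·206 + 1·220 = 577.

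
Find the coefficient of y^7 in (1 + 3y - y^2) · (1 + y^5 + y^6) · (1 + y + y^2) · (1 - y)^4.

(1 + 3y - y^2) has coefficients 1,3,-1 for degrees 0…2.
(1 + y^5 + y^6) has coefficients 1,0,0,0,0,1,1,0 for degrees 0…7.
Multiplying by (1 + y + y^2) gives running coefficients 1,1,1,0,0,1,2,2 for degrees 0…7.
Finally multiplying by (1 - y)^4, the product of all factors after the first has coefficients 1,-3,3,-2,3,-2,-1,0 for degrees 0…7.
[y^7] = 1·0 + 3·(-1) − 1·(-2) = -1.

-1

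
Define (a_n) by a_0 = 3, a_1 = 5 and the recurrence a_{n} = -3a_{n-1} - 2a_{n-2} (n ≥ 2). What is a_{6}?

The ordinary generating function has denominator 1 + 3y + 2y^2.
Iterating the recurrence: a_0,…,a_{6} = 3, 5, -21, 53, -117, 245, -501.

-501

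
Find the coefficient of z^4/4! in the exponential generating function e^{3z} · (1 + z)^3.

The EGF product rule gives c_4 = Σ_{k_1+k_2=4} C(4; k_1,k_2) · ∏ g_i(k_i), where e^{3z} gives (3)^k; (1+z)^3 gives the falling factorial (3)_k.
g_1(k) for k = 0…4: 1, 3, 9, 27, 81.
g_2(k) for k = 0…4: 1, 3, 6, 6, 0.
c_4 = Σ_k C(4,k)·g_1(k)·g_2(4−k) = 4·3·6 + 6·9·6 + 4·27·3 + 1·81·1 = 72 + 324 + 324 + 81 = 801.

801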